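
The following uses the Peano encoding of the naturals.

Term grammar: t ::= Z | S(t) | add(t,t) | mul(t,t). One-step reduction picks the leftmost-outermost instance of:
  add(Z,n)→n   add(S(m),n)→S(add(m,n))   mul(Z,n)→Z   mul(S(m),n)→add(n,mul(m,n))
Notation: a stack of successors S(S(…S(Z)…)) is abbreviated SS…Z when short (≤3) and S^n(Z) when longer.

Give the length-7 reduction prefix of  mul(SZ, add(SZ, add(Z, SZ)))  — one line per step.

  start: mul(SZ, add(SZ, add(Z, SZ)))
  step 1: add(add(SZ, add(Z, SZ)), mul(Z, add(SZ, add(Z, SZ))))
  step 2: add(S(add(Z, add(Z, SZ))), mul(Z, add(SZ, add(Z, SZ))))
  step 3: S(add(add(Z, add(Z, SZ)), mul(Z, add(SZ, add(Z, SZ)))))
  step 4: S(add(add(Z, SZ), mul(Z, add(SZ, add(Z, SZ)))))
  step 5: S(add(SZ, mul(Z, add(SZ, add(Z, SZ)))))
  step 6: S(S(add(Z, mul(Z, add(SZ, add(Z, SZ))))))
  step 7: S(S(mul(Z, add(SZ, add(Z, SZ)))))

Answer: after 7 steps: S(S(mul(Z, add(SZ, add(Z, SZ)))))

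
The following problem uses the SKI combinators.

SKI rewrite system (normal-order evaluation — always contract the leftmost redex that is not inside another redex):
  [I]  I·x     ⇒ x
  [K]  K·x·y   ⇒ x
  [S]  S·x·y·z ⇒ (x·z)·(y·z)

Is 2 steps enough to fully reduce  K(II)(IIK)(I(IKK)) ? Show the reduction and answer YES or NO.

  start: K(II)(IIK)(I(IKK))
  step 1: II(I(IKK))
  step 2: I(I(IKK))

Answer: NO — after 2 steps the term is I(I(IKK)), not yet normal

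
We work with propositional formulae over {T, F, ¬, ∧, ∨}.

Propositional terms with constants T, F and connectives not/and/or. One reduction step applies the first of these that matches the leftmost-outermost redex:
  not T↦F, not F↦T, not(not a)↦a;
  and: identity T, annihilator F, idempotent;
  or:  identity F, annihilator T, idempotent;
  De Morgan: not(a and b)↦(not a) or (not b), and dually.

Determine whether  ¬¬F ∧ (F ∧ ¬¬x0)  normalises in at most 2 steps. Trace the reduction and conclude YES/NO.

Answer: YES — reaches normal form F in 2 ≤ 2 steps

Reduction:
  start: ¬¬F ∧ (F ∧ ¬¬x0)
  [1] F ∧ (F ∧ ¬¬x0)
  [2] F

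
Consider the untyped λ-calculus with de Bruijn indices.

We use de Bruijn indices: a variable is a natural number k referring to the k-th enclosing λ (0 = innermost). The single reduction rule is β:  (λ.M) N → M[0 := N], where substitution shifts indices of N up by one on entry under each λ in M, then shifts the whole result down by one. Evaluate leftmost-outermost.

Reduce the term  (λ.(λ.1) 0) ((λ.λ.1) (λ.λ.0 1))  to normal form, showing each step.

  start: (λ.(λ.1) 0) ((λ.λ.1) (λ.λ.0 1))
  →1  (λ.(λ.λ.1) (λ.λ.0 1)) ((λ.λ.1) (λ.λ.0 1))
  →2  (λ.λ.1) (λ.λ.0 1)
  →3  λ.λ.λ.0 1

Answer: normal form = λ.λ.λ.0 1  (in 3 steps)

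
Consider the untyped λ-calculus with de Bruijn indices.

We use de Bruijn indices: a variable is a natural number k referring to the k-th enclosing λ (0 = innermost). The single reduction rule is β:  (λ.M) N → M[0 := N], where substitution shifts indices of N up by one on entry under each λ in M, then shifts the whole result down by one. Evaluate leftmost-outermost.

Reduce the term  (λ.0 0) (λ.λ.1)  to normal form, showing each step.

Answer: normal form = λ.λ.λ.1  (in 2 steps)

Derivation:
  start: (λ.0 0) (λ.λ.1)
  step 1: (λ.λ.1) (λ.λ.1)
  step 2: λ.λ.λ.1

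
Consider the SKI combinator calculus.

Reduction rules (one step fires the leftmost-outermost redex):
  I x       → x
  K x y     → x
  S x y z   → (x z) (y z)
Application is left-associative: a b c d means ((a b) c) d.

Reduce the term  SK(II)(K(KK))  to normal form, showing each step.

  start: SK(II)(K(KK))
  →1  K(K(KK))(II(K(KK)))
  →2  K(KK)

Answer: normal form = K(KK)  (in 2 steps)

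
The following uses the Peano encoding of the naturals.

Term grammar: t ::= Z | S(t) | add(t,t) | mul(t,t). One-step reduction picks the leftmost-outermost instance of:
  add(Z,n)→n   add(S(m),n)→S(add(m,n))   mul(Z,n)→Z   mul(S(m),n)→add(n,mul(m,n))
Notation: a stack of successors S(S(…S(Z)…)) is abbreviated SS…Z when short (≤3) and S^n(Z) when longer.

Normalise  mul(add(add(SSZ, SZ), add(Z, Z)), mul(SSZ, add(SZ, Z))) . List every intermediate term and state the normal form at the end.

  start: mul(add(add(SSZ, SZ), add(Z, Z)), mul(SSZ, add(SZ, Z)))
  →1  mul(add(S(add(SZ, SZ)), add(Z, Z)), mul(SSZ, add(SZ, Z)))
  →2  mul(S(add(add(SZ, SZ), add(Z, Z))), mul(SSZ, add(SZ, Z)))
  →3  add(mul(SSZ, add(SZ, Z)), mul(add(add(SZ, SZ), add(Z, Z)), mul(SSZ, add(SZ, Z))))
  →4  add(add(add(SZ, Z), mul(SZ, add(SZ, Z))), mul(add(add(SZ, SZ), add(Z, Z)), mul(SSZ, add(SZ, Z))))
  →5  add(add(S(add(Z, Z)), mul(SZ, add(SZ, Z))), mul(add(add(SZ, SZ), add(Z, Z)), mul(SSZ, add(SZ, Z))))
  →6  add(S(add(add(Z, Z), mul(SZ, add(SZ, Z)))), mul(add(add(SZ, SZ), add(Z, Z)), mul(SSZ, add(SZ, Z))))
  →7  S(add(add(add(Z, Z), mul(SZ, add(SZ, Z))), mul(add(add(SZ, SZ), add(Z, Z)), mul(SSZ, add(SZ, Z)))))
  →8  S(add(add(Z, mul(SZ, add(SZ, Z))), mul(add(add(SZ, SZ), add(Z, Z)), mul(SSZ, add(SZ, Z)))))
  →9  S(add(mul(SZ, add(SZ, Z)), mul(add(add(SZ, SZ), add(Z, Z)), mul(SSZ, add(SZ, Z)))))
  →10  S(add(add(add(SZ, Z), mul(Z, add(SZ, Z))), mul(add(add(SZ, SZ), add(Z, Z)), mul(SSZ, add(SZ, Z)))))
  →11  S(add(add(S(add(Z, Z)), mul(Z, add(SZ, Z))), mul(add(add(SZ, SZ), add(Z, Z)), mul(SSZ, add(SZ, Z)))))
  →12  S(add(S(add(add(Z, Z), mul(Z, add(SZ, Z)))), mul(add(add(SZ, SZ), add(Z, Z)), mul(SSZ, add(SZ, Z)))))
  →13  S(S(add(add(add(Z, Z), mul(Z, add(SZ, Z))), mul(add(add(SZ, SZ), add(Z, Z)), mul(SSZ, add(SZ, Z))))))
  →14  S(S(add(add(Z, mul(Z, add(SZ, Z))), mul(add(add(SZ, SZ), add(Z, Z)), mul(SSZ, add(SZ, Z))))))
  →15  S(S(add(mul(Z, add(SZ, Z)), mul(add(add(SZ, SZ), add(Z, Z)), mul(SSZ, add(SZ, Z))))))
  →16  S(S(add(Z, mul(add(add(SZ, SZ), add(Z, Z)), mul(SSZ, add(SZ, Z))))))
  →17  S(S(mul(add(add(SZ, SZ), add(Z, Z)), mul(SSZ, add(SZ, Z)))))
  →18  S(S(mul(add(S(add(Z, SZ)), add(Z, Z)), mul(SSZ, add(SZ, Z)))))
  →19  S(S(mul(S(add(add(Z, SZ), add(Z, Z))), mul(SSZ, add(SZ, Z)))))
  →20  S(S(add(mul(SSZ, add(SZ, Z)), mul(add(add(Z, SZ), add(Z, Z)), mul(SSZ, add(SZ, Z))))))
  →21  S(S(add(add(add(SZ, Z), mul(SZ, add(SZ, Z))), mul(add(add(Z, SZ), add(Z, Z)), mul(SSZ, add(SZ, Z))))))
  →22  S(S(add(add(S(add(Z, Z)), mul(SZ, add(SZ, Z))), mul(add(add(Z, SZ), add(Z, Z)), mul(SSZ, add(SZ, Z))))))
  →23  S(S(add(S(add(add(Z, Z), mul(SZ, add(SZ, Z)))), mul(add(add(Z, SZ), add(Z, Z)), mul(SSZ, add(SZ, Z))))))
  →24  S(S(S(add(add(add(Z, Z), mul(SZ, add(SZ, Z))), mul(add(add(Z, SZ), add(Z, Z)), mul(SSZ, add(SZ, Z)))))))
  →25  S(S(S(add(add(Z, mul(SZ, add(SZ, Z))), mul(add(add(Z, SZ), add(Z, Z)), mul(SSZ, add(SZ, Z)))))))
  →26  S(S(S(add(mul(SZ, add(SZ, Z)), mul(add(add(Z, SZ), add(Z, Z)), mul(SSZ, add(SZ, Z)))))))
  →27  S(S(S(add(add(add(SZ, Z), mul(Z, add(SZ, Z))), mul(add(add(Z, SZ), add(Z, Z)), mul(SSZ, add(SZ, Z)))))))
  →28  S(S(S(add(add(S(add(Z, Z)), mul(Z, add(SZ, Z))), mul(add(add(Z, SZ), add(Z, Z)), mul(SSZ, add(SZ, Z)))))))
  →29  S(S(S(add(S(add(add(Z, Z), mul(Z, add(SZ, Z)))), mul(add(add(Z, SZ), add(Z, Z)), mul(SSZ, add(SZ, Z)))))))
  →30  S(S(S(S(add(add(add(Z, Z), mul(Z, add(SZ, Z))), mul(add(add(Z, SZ), add(Z, Z)), mul(SSZ, add(SZ, Z))))))))
  →31  S(S(S(S(add(add(Z, mul(Z, add(SZ, Z))), mul(add(add(Z, SZ), add(Z, Z)), mul(SSZ, add(SZ, Z))))))))
  →32  S(S(S(S(add(mul(Z, add(SZ, Z)), mul(add(add(Z, SZ), add(Z, Z)), mul(SSZ, add(SZ, Z))))))))
  →33  S(S(S(S(add(Z, mul(add(add(Z, SZ), add(Z, Z)), mul(SSZ, add(SZ, Z))))))))
  →34  S(S(S(S(mul(add(add(Z, SZ), add(Z, Z)), mul(SSZ, add(SZ, Z)))))))
  →35  S(S(S(S(mul(add(SZ, add(Z, Z)), mul(SSZ, add(SZ, Z)))))))
  →36  S(S(S(S(mul(S(add(Z, add(Z, Z))), mul(SSZ, add(SZ, Z)))))))
  →37  S(S(S(S(add(mul(SSZ, add(SZ, Z)), mul(add(Z, add(Z, Z)), mul(SSZ, add(SZ, Z))))))))
  →38  S(S(S(S(add(add(add(SZ, Z), mul(SZ, add(SZ, Z))), mul(add(Z, add(Z, Z)), mul(SSZ, add(SZ, Z))))))))
  →39  S(S(S(S(add(add(S(add(Z, Z)), mul(SZ, add(SZ, Z))), mul(add(Z, add(Z, Z)), mul(SSZ, add(SZ, Z))))))))
  →40  S(S(S(S(add(S(add(add(Z, Z), mul(SZ, add(SZ, Z)))), mul(add(Z, add(Z, Z)), mul(SSZ, add(SZ, Z))))))))
  →41  S(S(S(S(S(add(add(add(Z, Z), mul(SZ, add(SZ, Z))), mul(add(Z, add(Z, Z)), mul(SSZ, add(SZ, Z)))))))))
  →42  S(S(S(S(S(add(add(Z, mul(SZ, add(SZ, Z))), mul(add(Z, add(Z, Z)), mul(SSZ, add(SZ, Z)))))))))
  →43  S(S(S(S(S(add(mul(SZ, add(SZ, Z)), mul(add(Z, add(Z, Z)), mul(SSZ, add(SZ, Z)))))))))
  →44  S(S(S(S(S(add(add(add(SZ, Z), mul(Z, add(SZ, Z))), mul(add(Z, add(Z, Z)), mul(SSZ, add(SZ, Z)))))))))
  →45  S(S(S(S(S(add(add(S(add(Z, Z)), mul(Z, add(SZ, Z))), mul(add(Z, add(Z, Z)), mul(SSZ, add(SZ, Z)))))))))
  →46  S(S(S(S(S(add(S(add(add(Z, Z), mul(Z, add(SZ, Z)))), mul(add(Z, add(Z, Z)), mul(SSZ, add(SZ, Z)))))))))
  →47  S(S(S(S(S(S(add(add(add(Z, Z), mul(Z, add(SZ, Z))), mul(add(Z, add(Z, Z)), mul(SSZ, add(SZ, Z))))))))))
  →48  S(S(S(S(S(S(add(add(Z, mul(Z, add(SZ, Z))), mul(add(Z, add(Z, Z)), mul(SSZ, add(SZ, Z))))))))))
  →49  S(S(S(S(S(S(add(mul(Z, add(SZ, Z)), mul(add(Z, add(Z, Z)), mul(SSZ, add(SZ, Z))))))))))
  →50  S(S(S(S(S(S(add(Z, mul(add(Z, add(Z, Z)), mul(SSZ, add(SZ, Z))))))))))
  →51  S(S(S(S(S(S(mul(add(Z, add(Z, Z)), mul(SSZ, add(SZ, Z)))))))))
  →52  S(S(S(S(S(S(mul(add(Z, Z), mul(SSZ, add(SZ, Z)))))))))
  →53  S(S(S(S(S(S(mul(Z, mul(SSZ, add(SZ, Z)))))))))
  →54  S^6(Z)

Answer: normal form = S^6(Z)  (in 54 steps)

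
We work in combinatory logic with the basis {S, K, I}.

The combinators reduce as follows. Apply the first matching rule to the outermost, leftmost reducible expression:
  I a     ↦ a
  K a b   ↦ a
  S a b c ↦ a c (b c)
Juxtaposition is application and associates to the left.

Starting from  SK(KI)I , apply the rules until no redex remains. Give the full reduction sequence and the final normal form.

Answer: normal form = I  (in 2 steps)

Reduction:
  start: SK(KI)I
  step 1: KI(KII)
  step 2: I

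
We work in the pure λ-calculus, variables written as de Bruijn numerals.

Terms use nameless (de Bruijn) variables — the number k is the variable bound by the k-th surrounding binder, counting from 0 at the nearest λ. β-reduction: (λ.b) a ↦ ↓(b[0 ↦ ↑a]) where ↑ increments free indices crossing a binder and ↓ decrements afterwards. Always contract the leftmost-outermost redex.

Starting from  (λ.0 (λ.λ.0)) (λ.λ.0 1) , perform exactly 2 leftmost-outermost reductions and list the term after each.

  start: (λ.0 (λ.λ.0)) (λ.λ.0 1)
  [1] (λ.λ.0 1) (λ.λ.0)
  [2] λ.0 (λ.λ.0)

Answer: after 2 steps: λ.0 (λ.λ.0)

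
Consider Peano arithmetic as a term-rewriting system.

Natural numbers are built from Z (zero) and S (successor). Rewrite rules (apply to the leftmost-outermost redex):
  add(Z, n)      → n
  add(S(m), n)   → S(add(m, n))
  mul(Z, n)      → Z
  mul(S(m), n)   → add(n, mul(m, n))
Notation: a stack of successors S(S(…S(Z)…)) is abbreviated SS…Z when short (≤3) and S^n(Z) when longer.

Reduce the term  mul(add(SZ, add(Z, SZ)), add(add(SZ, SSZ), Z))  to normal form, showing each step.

Answer: normal form = S^6(Z)  (in 26 steps)

Derivation:
  start: mul(add(SZ, add(Z, SZ)), add(add(SZ, SSZ), Z))
  [1] mul(S(add(Z, add(Z, SZ))), add(add(SZ, SSZ), Z))
  [2] add(add(add(SZ, SSZ), Z), mul(add(Z, add(Z, SZ)), add(add(SZ, SSZ), Z)))
  [3] add(add(S(add(Z, SSZ)), Z), mul(add(Z, add(Z, SZ)), add(add(SZ, SSZ), Z)))
  [4] add(S(add(add(Z, SSZ), Z)), mul(add(Z, add(Z, SZ)), add(add(SZ, SSZ), Z)))
  [5] S(add(add(add(Z, SSZ), Z), mul(add(Z, add(Z, SZ)), add(add(SZ, SSZ), Z))))
  [6] S(add(add(SSZ, Z), mul(add(Z, add(Z, SZ)), add(add(SZ, SSZ), Z))))
  [7] S(add(S(add(SZ, Z)), mul(add(Z, add(Z, SZ)), add(add(SZ, SSZ), Z))))
  [8] S(S(add(add(SZ, Z), mul(add(Z, add(Z, SZ)), add(add(SZ, SSZ), Z)))))
  [9] S(S(add(S(add(Z, Z)), mul(add(Z, add(Z, SZ)), add(add(SZ, SSZ), Z)))))
  [10] S(S(S(add(add(Z, Z), mul(add(Z, add(Z, SZ)), add(add(SZ, SSZ), Z))))))
  [11] S(S(S(add(Z, mul(add(Z, add(Z, SZ)), add(add(SZ, SSZ), Z))))))
  [12] S(S(S(mul(add(Z, add(Z, SZ)), add(add(SZ, SSZ), Z)))))
  [13] S(S(S(mul(add(Z, SZ), add(add(SZ, SSZ), Z)))))
  [14] S(S(S(mul(SZ, add(add(SZ, SSZ), Z)))))
  [15] S(S(S(add(add(add(SZ, SSZ), Z), mul(Z, add(add(SZ, SSZ), Z))))))
  [16] S(S(S(add(add(S(add(Z, SSZ)), Z), mul(Z, add(add(SZ, SSZ), Z))))))
  [17] S(S(S(add(S(add(add(Z, SSZ), Z)), mul(Z, add(add(SZ, SSZ), Z))))))
  [18] S(S(S(S(add(add(add(Z, SSZ), Z), mul(Z, add(add(SZ, SSZ), Z)))))))
  [19] S(S(S(S(add(add(SSZ, Z), mul(Z, add(add(SZ, SSZ), Z)))))))
  [20] S(S(S(S(add(S(add(SZ, Z)), mul(Z, add(add(SZ, SSZ), Z)))))))
  [21] S(S(S(S(S(add(add(SZ, Z), mul(Z, add(add(SZ, SSZ), Z))))))))
  [22] S(S(S(S(S(add(S(add(Z, Z)), mul(Z, add(add(SZ, SSZ), Z))))))))
  [23] S(S(S(S(S(S(add(add(Z, Z), mul(Z, add(add(SZ, SSZ), Z)))))))))
  [24] S(S(S(S(S(S(add(Z, mul(Z, add(add(SZ, SSZ), Z)))))))))
  [25] S(S(S(S(S(S(mul(Z, add(add(SZ, SSZ), Z))))))))
  [26] S^6(Z)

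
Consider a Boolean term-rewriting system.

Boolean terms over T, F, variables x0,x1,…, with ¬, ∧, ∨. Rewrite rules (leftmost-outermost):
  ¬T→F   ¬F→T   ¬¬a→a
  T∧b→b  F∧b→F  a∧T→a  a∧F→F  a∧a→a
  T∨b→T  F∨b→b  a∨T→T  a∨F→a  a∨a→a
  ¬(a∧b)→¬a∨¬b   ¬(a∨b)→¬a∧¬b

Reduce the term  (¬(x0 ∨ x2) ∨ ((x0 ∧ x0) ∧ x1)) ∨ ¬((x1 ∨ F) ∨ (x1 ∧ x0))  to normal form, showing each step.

  start: (¬(x0 ∨ x2) ∨ ((x0 ∧ x0) ∧ x1)) ∨ ¬((x1 ∨ F) ∨ (x1 ∧ x0))
  step 1: ((¬x0 ∧ ¬x2) ∨ ((x0 ∧ x0) ∧ x1)) ∨ ¬((x1 ∨ F) ∨ (x1 ∧ x0))
  step 2: ((¬x0 ∧ ¬x2) ∨ (x0 ∧ x1)) ∨ ¬((x1 ∨ F) ∨ (x1 ∧ x0))
  step 3: ((¬x0 ∧ ¬x2) ∨ (x0 ∧ x1)) ∨ (¬(x1 ∨ F) ∧ ¬(x1 ∧ x0))
  step 4: ((¬x0 ∧ ¬x2) ∨ (x0 ∧ x1)) ∨ ((¬x1 ∧ ¬F) ∧ ¬(x1 ∧ x0))
  step 5: ((¬x0 ∧ ¬x2) ∨ (x0 ∧ x1)) ∨ ((¬x1 ∧ T) ∧ ¬(x1 ∧ x0))
  step 6: ((¬x0 ∧ ¬x2) ∨ (x0 ∧ x1)) ∨ (¬x1 ∧ ¬(x1 ∧ x0))
  step 7: ((¬x0 ∧ ¬x2) ∨ (x0 ∧ x1)) ∨ (¬x1 ∧ (¬x1 ∨ ¬x0))

Answer: normal form = ((¬x0 ∧ ¬x2) ∨ (x0 ∧ x1)) ∨ (¬x1 ∧ (¬x1 ∨ ¬x0))  (in 7 steps)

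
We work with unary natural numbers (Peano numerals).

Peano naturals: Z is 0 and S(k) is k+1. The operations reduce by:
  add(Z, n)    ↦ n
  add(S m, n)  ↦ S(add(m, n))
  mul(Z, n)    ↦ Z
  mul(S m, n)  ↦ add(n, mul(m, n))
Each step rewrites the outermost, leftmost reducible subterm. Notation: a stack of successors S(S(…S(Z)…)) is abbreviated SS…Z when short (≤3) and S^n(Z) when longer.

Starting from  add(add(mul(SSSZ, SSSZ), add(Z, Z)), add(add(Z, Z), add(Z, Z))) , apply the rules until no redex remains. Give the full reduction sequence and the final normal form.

Answer: normal form = S^9(Z)  (in 40 steps)

Reduction:
  start: add(add(mul(SSSZ, SSSZ), add(Z, Z)), add(add(Z, Z), add(Z, Z)))
  [1] add(add(add(SSSZ, mul(SSZ, SSSZ)), add(Z, Z)), add(add(Z, Z), add(Z, Z)))
  [2] add(add(S(add(SSZ, mul(SSZ, SSSZ))), add(Z, Z)), add(add(Z, Z), add(Z, Z)))
  [3] add(S(add(add(SSZ, mul(SSZ, SSSZ)), add(Z, Z))), add(add(Z, Z), add(Z, Z)))
  [4] S(add(add(add(SSZ, mul(SSZ, SSSZ)), add(Z, Z)), add(add(Z, Z), add(Z, Z))))
  [5] S(add(add(S(add(SZ, mul(SSZ, SSSZ))), add(Z, Z)), add(add(Z, Z), add(Z, Z))))
  [6] S(add(S(add(add(SZ, mul(SSZ, SSSZ)), add(Z, Z))), add(add(Z, Z), add(Z, Z))))
  [7] S(S(add(add(add(SZ, mul(SSZ, SSSZ)), add(Z, Z)), add(add(Z, Z), add(Z, Z)))))
  [8] S(S(add(add(S(add(Z, mul(SSZ, SSSZ))), add(Z, Z)), add(add(Z, Z), add(Z, Z)))))
  [9] S(S(add(S(add(add(Z, mul(SSZ, SSSZ)), add(Z, Z))), add(add(Z, Z), add(Z, Z)))))
  [10] S(S(S(add(add(add(Z, mul(SSZ, SSSZ)), add(Z, Z)), add(add(Z, Z), add(Z, Z))))))
  [11] S(S(S(add(add(mul(SSZ, SSSZ), add(Z, Z)), add(add(Z, Z), add(Z, Z))))))
  [12] S(S(S(add(add(add(SSSZ, mul(SZ, SSSZ)), add(Z, Z)), add(add(Z, Z), add(Z, Z))))))
  [13] S(S(S(add(add(S(add(SSZ, mul(SZ, SSSZ))), add(Z, Z)), add(add(Z, Z), add(Z, Z))))))
  [14] S(S(S(add(S(add(add(SSZ, mul(SZ, SSSZ)), add(Z, Z))), add(add(Z, Z), add(Z, Z))))))
  [15] S(S(S(S(add(add(add(SSZ, mul(SZ, SSSZ)), add(Z, Z)), add(add(Z, Z), add(Z, Z)))))))
  [16] S(S(S(S(add(add(S(add(SZ, mul(SZ, SSSZ))), add(Z, Z)), add(add(Z, Z), add(Z, Z)))))))
  [17] S(S(S(S(add(S(add(add(SZ, mul(SZ, SSSZ)), add(Z, Z))), add(add(Z, Z), add(Z, Z)))))))
  [18] S(S(S(S(S(add(add(add(SZ, mul(SZ, SSSZ)), add(Z, Z)), add(add(Z, Z), add(Z, Z))))))))
  [19] S(S(S(S(S(add(add(S(add(Z, mul(SZ, SSSZ))), add(Z, Z)), add(add(Z, Z), add(Z, Z))))))))
  [20] S(S(S(S(S(add(S(add(add(Z, mul(SZ, SSSZ)), add(Z, Z))), add(add(Z, Z), add(Z, Z))))))))
  [21] S(S(S(S(S(S(add(add(add(Z, mul(SZ, SSSZ)), add(Z, Z)), add(add(Z, Z), add(Z, Z)))))))))
  [22] S(S(S(S(S(S(add(add(mul(SZ, SSSZ), add(Z, Z)), add(add(Z, Z), add(Z, Z)))))))))
  [23] S(S(S(S(S(S(add(add(add(SSSZ, mul(Z, SSSZ)), add(Z, Z)), add(add(Z, Z), add(Z, Z)))))))))
  [24] S(S(S(S(S(S(add(add(S(add(SSZ, mul(Z, SSSZ))), add(Z, Z)), add(add(Z, Z), add(Z, Z)))))))))
  [25] S(S(S(S(S(S(add(S(add(add(SSZ, mul(Z, SSSZ)), add(Z, Z))), add(add(Z, Z), add(Z, Z)))))))))
  [26] S(S(S(S(S(S(S(add(add(add(SSZ, mul(Z, SSSZ)), add(Z, Z)), add(add(Z, Z), add(Z, Z))))))))))
  [27] S(S(S(S(S(S(S(add(add(S(add(SZ, mul(Z, SSSZ))), add(Z, Z)), add(add(Z, Z), add(Z, Z))))))))))
  [28] S(S(S(S(S(S(S(add(S(add(add(SZ, mul(Z, SSSZ)), add(Z, Z))), add(add(Z, Z), add(Z, Z))))))))))
  [29] S(S(S(S(S(S(S(S(add(add(add(SZ, mul(Z, SSSZ)), add(Z, Z)), add(add(Z, Z), add(Z, Z)))))))))))
  [30] S(S(S(S(S(S(S(S(add(add(S(add(Z, mul(Z, SSSZ))), add(Z, Z)), add(add(Z, Z), add(Z, Z)))))))))))
  [31] S(S(S(S(S(S(S(S(add(S(add(add(Z, mul(Z, SSSZ)), add(Z, Z))), add(add(Z, Z), add(Z, Z)))))))))))
  [32] S(S(S(S(S(S(S(S(S(add(add(add(Z, mul(Z, SSSZ)), add(Z, Z)), add(add(Z, Z), add(Z, Z))))))))))))
  [33] S(S(S(S(S(S(S(S(S(add(add(mul(Z, SSSZ), add(Z, Z)), add(add(Z, Z), add(Z, Z))))))))))))
  [34] S(S(S(S(S(S(S(S(S(add(add(Z, add(Z, Z)), add(add(Z, Z), add(Z, Z))))))))))))
  [35] S(S(S(S(S(S(S(S(S(add(add(Z, Z), add(add(Z, Z), add(Z, Z))))))))))))
  [36] S(S(S(S(S(S(S(S(S(add(Z, add(add(Z, Z), add(Z, Z))))))))))))
  [37] S(S(S(S(S(S(S(S(S(add(add(Z, Z), add(Z, Z)))))))))))
  [38] S(S(S(S(S(S(S(S(S(add(Z, add(Z, Z)))))))))))
  [39] S(S(S(S(S(S(S(S(S(add(Z, Z))))))))))
  [40] S^9(Z)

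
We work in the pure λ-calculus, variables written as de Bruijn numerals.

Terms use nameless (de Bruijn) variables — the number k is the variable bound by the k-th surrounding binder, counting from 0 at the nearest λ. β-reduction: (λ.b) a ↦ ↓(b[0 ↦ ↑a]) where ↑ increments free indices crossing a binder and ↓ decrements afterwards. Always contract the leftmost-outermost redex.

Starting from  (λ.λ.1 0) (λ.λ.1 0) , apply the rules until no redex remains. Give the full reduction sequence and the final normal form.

  start: (λ.λ.1 0) (λ.λ.1 0)
  step 1: λ.(λ.λ.1 0) 0
  step 2: λ.λ.1 0

Answer: normal form = λ.λ.1 0  (in 2 steps)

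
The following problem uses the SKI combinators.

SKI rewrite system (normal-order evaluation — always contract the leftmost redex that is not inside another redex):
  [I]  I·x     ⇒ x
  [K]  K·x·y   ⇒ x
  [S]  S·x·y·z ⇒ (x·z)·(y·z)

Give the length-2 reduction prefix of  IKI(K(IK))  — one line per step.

Answer: after 2 steps: I

Working:
  start: IKI(K(IK))
  →1  KI(K(IK))
  →2  I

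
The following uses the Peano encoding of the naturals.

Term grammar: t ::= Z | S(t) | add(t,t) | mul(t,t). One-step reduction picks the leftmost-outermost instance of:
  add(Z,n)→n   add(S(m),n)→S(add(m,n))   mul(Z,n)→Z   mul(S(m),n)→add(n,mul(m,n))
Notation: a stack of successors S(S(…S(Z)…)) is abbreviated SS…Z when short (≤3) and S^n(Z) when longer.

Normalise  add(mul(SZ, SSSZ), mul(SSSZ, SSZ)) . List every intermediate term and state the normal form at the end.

Answer: normal form = S^9(Z)  (in 23 steps)

Working:
  start: add(mul(SZ, SSSZ), mul(SSSZ, SSZ))
  →1  add(add(SSSZ, mul(Z, SSSZ)), mul(SSSZ, SSZ))
  →2  add(S(add(SSZ, mul(Z, SSSZ))), mul(SSSZ, SSZ))
  →3  S(add(add(SSZ, mul(Z, SSSZ)), mul(SSSZ, SSZ)))
  →4  S(add(S(add(SZ, mul(Z, SSSZ))), mul(SSSZ, SSZ)))
  →5  S(S(add(add(SZ, mul(Z, SSSZ)), mul(SSSZ, SSZ))))
  →6  S(S(add(S(add(Z, mul(Z, SSSZ))), mul(SSSZ, SSZ))))
  →7  S(S(S(add(add(Z, mul(Z, SSSZ)), mul(SSSZ, SSZ)))))
  →8  S(S(S(add(mul(Z, SSSZ), mul(SSSZ, SSZ)))))
  →9  S(S(S(add(Z, mul(SSSZ, SSZ)))))
  →10  S(S(S(mul(SSSZ, SSZ))))
  →11  S(S(S(add(SSZ, mul(SSZ, SSZ)))))
  →12  S(S(S(S(add(SZ, mul(SSZ, SSZ))))))
  →13  S(S(S(S(S(add(Z, mul(SSZ, SSZ)))))))
  →14  S(S(S(S(S(mul(SSZ, SSZ))))))
  →15  S(S(S(S(S(add(SSZ, mul(SZ, SSZ)))))))
  →16  S(S(S(S(S(S(add(SZ, mul(SZ, SSZ))))))))
  →17  S(S(S(S(S(S(S(add(Z, mul(SZ, SSZ)))))))))
  →18  S(S(S(S(S(S(S(mul(SZ, SSZ))))))))
  →19  S(S(S(S(S(S(S(add(SSZ, mul(Z, SSZ)))))))))
  →20  S(S(S(S(S(S(S(S(add(SZ, mul(Z, SSZ))))))))))
  →21  S(S(S(S(S(S(S(S(S(add(Z, mul(Z, SSZ)))))))))))
  →22  S(S(S(S(S(S(S(S(S(mul(Z, SSZ))))))))))
  →23  S^9(Z)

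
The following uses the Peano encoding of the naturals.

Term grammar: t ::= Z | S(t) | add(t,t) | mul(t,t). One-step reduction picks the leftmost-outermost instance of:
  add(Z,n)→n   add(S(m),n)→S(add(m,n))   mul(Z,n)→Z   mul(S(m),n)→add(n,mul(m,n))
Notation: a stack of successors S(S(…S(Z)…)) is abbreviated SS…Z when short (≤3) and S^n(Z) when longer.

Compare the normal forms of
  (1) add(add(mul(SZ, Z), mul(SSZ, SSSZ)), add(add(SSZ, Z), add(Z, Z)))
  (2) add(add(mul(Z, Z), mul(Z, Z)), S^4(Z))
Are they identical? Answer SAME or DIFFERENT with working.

Answer: DIFFERENT — A ⇓ S^8(Z), B ⇓ S^4(Z)

Derivation:
Term A:
  start: add(add(mul(SZ, Z), mul(SSZ, SSSZ)), add(add(SSZ, Z), add(Z, Z)))
  →1  add(add(add(Z, mul(Z, Z)), mul(SSZ, SSSZ)), add(add(SSZ, Z), add(Z, Z)))
  →2  add(add(mul(Z, Z), mul(SSZ, SSSZ)), add(add(SSZ, Z), add(Z, Z)))
  →3  add(add(Z, mul(SSZ, SSSZ)), add(add(SSZ, Z), add(Z, Z)))
  →4  add(mul(SSZ, SSSZ), add(add(SSZ, Z), add(Z, Z)))
  →5  add(add(SSSZ, mul(SZ, SSSZ)), add(add(SSZ, Z), add(Z, Z)))
  →6  add(S(add(SSZ, mul(SZ, SSSZ))), add(add(SSZ, Z), add(Z, Z)))
  →7  S(add(add(SSZ, mul(SZ, SSSZ)), add(add(SSZ, Z), add(Z, Z))))
  →8  S(add(S(add(SZ, mul(SZ, SSSZ))), add(add(SSZ, Z), add(Z, Z))))
  →9  S(S(add(add(SZ, mul(SZ, SSSZ)), add(add(SSZ, Z), add(Z, Z)))))
  →10  S(S(add(S(add(Z, mul(SZ, SSSZ))), add(add(SSZ, Z), add(Z, Z)))))
  →11  S(S(S(add(add(Z, mul(SZ, SSSZ)), add(add(SSZ, Z), add(Z, Z))))))
  →12  S(S(S(add(mul(SZ, SSSZ), add(add(SSZ, Z), add(Z, Z))))))
  →13  S(S(S(add(add(SSSZ, mul(Z, SSSZ)), add(add(SSZ, Z), add(Z, Z))))))
  →14  S(S(S(add(S(add(SSZ, mul(Z, SSSZ))), add(add(SSZ, Z), add(Z, Z))))))
  →15  S(S(S(S(add(add(SSZ, mul(Z, SSSZ)), add(add(SSZ, Z), add(Z, Z)))))))
  →16  S(S(S(S(add(S(add(SZ, mul(Z, SSSZ))), add(add(SSZ, Z), add(Z, Z)))))))
  →17  S(S(S(S(S(add(add(SZ, mul(Z, SSSZ)), add(add(SSZ, Z), add(Z, Z))))))))
  →18  S(S(S(S(S(add(S(add(Z, mul(Z, SSSZ))), add(add(SSZ, Z), add(Z, Z))))))))
  →19  S(S(S(S(S(S(add(add(Z, mul(Z, SSSZ)), add(add(SSZ, Z), add(Z, Z)))))))))
  →20  S(S(S(S(S(S(add(mul(Z, SSSZ), add(add(SSZ, Z), add(Z, Z)))))))))
  →21  S(S(S(S(S(S(add(Z, add(add(SSZ, Z), add(Z, Z)))))))))
  →22  S(S(S(S(S(S(add(add(SSZ, Z), add(Z, Z))))))))
  →23  S(S(S(S(S(S(add(S(add(SZ, Z)), add(Z, Z))))))))
  →24  S(S(S(S(S(S(S(add(add(SZ, Z), add(Z, Z)))))))))
  →25  S(S(S(S(S(S(S(add(S(add(Z, Z)), add(Z, Z)))))))))
  →26  S(S(S(S(S(S(S(S(add(add(Z, Z), add(Z, Z))))))))))
  →27  S(S(S(S(S(S(S(S(add(Z, add(Z, Z))))))))))
  →28  S(S(S(S(S(S(S(S(add(Z, Z)))))))))
  →29  S^8(Z)

Term B:
  start: add(add(mul(Z, Z), mul(Z, Z)), S^4(Z))
  →1  add(add(Z, mul(Z, Z)), S^4(Z))
  →2  add(mul(Z, Z), S^4(Z))
  →3  add(Z, S^4(Z))
  →4  S^4(Z)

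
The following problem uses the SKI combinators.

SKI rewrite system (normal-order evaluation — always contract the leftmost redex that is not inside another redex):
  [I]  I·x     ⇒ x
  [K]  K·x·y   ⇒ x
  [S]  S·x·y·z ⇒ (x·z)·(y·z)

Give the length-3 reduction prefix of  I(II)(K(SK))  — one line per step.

  start: I(II)(K(SK))
  →1  II(K(SK))
  →2  I(K(SK))
  →3  K(SK)

Answer: after 3 steps: K(SK)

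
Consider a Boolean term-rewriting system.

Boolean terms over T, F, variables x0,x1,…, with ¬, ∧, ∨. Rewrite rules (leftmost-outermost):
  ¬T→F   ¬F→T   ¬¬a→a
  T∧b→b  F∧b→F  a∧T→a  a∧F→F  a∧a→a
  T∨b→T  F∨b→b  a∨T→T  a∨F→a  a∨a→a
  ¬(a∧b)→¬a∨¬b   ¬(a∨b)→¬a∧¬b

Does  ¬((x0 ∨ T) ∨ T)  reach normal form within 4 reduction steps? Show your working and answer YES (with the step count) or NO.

Answer: NO — after 4 steps the term is F ∧ ¬T, not yet normal

Reduction:
  start: ¬((x0 ∨ T) ∨ T)
  [1] ¬(x0 ∨ T) ∧ ¬T
  [2] (¬x0 ∧ ¬T) ∧ ¬T
  [3] (¬x0 ∧ F) ∧ ¬T
  [4] F ∧ ¬T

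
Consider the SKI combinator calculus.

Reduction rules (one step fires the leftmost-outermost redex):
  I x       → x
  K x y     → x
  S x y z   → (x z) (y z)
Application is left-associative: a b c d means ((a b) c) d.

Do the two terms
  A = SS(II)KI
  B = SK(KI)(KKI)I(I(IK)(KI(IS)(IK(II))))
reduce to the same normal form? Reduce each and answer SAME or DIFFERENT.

Term A:
  start: SS(II)KI
  →1  SK(IIK)I
  →2  KI(IIKI)
  →3  I

Term B:
  start: SK(KI)(KKI)I(I(IK)(KI(IS)(IK(II))))
  →1  K(KKI)(KI(KKI))I(I(IK)(KI(IS)(IK(II))))
  →2  KKII(I(IK)(KI(IS)(IK(II))))
  →3  KI(I(IK)(KI(IS)(IK(II))))
  →4  I

Answer: SAME — A ⇓ I, B ⇓ I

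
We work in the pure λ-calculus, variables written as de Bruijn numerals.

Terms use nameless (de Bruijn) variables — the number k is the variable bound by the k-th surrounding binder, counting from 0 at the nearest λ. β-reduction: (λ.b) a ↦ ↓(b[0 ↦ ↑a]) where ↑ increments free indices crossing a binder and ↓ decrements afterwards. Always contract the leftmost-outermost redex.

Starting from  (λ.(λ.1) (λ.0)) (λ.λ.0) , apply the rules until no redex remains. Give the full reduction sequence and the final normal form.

  start: (λ.(λ.1) (λ.0)) (λ.λ.0)
  step 1: (λ.λ.λ.0) (λ.0)
  step 2: λ.λ.0

Answer: normal form = λ.λ.0  (in 2 steps)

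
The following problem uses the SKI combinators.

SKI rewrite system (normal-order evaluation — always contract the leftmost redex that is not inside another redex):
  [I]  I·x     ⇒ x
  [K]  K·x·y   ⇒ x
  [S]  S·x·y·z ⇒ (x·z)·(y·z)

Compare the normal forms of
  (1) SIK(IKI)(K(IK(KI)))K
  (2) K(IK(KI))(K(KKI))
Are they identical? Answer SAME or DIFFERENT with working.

Answer: SAME — A ⇓ K(KI), B ⇓ K(KI)

Working:
Term A:
  start: SIK(IKI)(K(IK(KI)))K
  step 1: I(IKI)(K(IKI))(K(IK(KI)))K
  step 2: IKI(K(IKI))(K(IK(KI)))K
  step 3: KI(K(IKI))(K(IK(KI)))K
  step 4: I(K(IK(KI)))K
  step 5: K(IK(KI))K
  step 6: IK(KI)
  step 7: K(KI)

Term B:
  start: K(IK(KI))(K(KKI))
  step 1: IK(KI)
  step 2: K(KI)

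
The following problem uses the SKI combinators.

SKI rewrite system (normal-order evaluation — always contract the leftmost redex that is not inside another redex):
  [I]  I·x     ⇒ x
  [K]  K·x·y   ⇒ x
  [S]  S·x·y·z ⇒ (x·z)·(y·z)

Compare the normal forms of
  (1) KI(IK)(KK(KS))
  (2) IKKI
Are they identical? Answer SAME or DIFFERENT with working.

Answer: SAME — A ⇓ K, B ⇓ K

Reduction:
Term A:
  start: KI(IK)(KK(KS))
  [1] I(KK(KS))
  [2] KK(KS)
  [3] K

Term B:
  start: IKKI
  [1] KKI
  [2] K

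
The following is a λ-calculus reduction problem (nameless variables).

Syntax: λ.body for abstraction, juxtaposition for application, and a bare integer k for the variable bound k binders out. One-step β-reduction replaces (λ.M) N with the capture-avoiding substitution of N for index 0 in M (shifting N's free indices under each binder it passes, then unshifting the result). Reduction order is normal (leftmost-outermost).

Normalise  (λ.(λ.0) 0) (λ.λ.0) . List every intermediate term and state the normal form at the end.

Answer: normal form = λ.λ.0  (in 2 steps)

Derivation:
  start: (λ.(λ.0) 0) (λ.λ.0)
  →1  (λ.0) (λ.λ.0)
  →2  λ.λ.0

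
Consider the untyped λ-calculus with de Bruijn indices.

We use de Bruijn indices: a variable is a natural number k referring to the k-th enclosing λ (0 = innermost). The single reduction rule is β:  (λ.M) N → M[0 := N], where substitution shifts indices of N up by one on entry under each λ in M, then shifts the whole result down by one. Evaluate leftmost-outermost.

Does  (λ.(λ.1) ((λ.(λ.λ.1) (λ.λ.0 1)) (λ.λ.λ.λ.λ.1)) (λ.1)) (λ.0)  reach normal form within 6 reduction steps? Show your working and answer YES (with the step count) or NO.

Answer: YES — reaches normal form λ.λ.0 in 3 ≤ 6 steps

Derivation:
  start: (λ.(λ.1) ((λ.(λ.λ.1) (λ.λ.0 1)) (λ.λ.λ.λ.λ.1)) (λ.1)) (λ.0)
  step 1: (λ.λ.0) ((λ.(λ.λ.1) (λ.λ.0 1)) (λ.λ.λ.λ.λ.1)) (λ.λ.0)
  step 2: (λ.0) (λ.λ.0)
  step 3: λ.λ.0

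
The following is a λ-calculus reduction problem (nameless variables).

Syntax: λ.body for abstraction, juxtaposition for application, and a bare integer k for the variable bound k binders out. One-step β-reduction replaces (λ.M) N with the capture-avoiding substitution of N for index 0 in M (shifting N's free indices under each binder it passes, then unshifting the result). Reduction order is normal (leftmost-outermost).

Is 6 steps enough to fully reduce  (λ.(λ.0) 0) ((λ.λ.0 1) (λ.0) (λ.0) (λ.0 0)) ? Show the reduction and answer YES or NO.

Answer: YES — reaches normal form λ.0 0 in 6 ≤ 6 steps

Reduction:
  start: (λ.(λ.0) 0) ((λ.λ.0 1) (λ.0) (λ.0) (λ.0 0))
  [1] (λ.0) ((λ.λ.0 1) (λ.0) (λ.0) (λ.0 0))
  [2] (λ.λ.0 1) (λ.0) (λ.0) (λ.0 0)
  [3] (λ.0 (λ.0)) (λ.0) (λ.0 0)
  [4] (λ.0) (λ.0) (λ.0 0)
  [5] (λ.0) (λ.0 0)
  [6] λ.0 0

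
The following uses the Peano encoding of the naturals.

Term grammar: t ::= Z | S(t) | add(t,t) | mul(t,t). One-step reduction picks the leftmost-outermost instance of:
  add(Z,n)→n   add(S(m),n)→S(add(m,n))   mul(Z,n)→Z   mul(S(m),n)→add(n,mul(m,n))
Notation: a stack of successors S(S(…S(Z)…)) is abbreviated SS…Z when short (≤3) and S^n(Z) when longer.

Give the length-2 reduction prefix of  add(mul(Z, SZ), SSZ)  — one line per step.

Answer: after 2 steps: SSZ

Working:
  start: add(mul(Z, SZ), SSZ)
  →1  add(Z, SSZ)
  →2  SSZ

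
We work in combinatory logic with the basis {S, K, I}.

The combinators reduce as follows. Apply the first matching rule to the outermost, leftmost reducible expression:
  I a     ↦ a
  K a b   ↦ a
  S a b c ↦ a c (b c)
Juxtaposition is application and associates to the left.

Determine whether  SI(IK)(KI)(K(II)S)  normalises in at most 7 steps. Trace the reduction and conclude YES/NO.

Answer: YES — reaches normal form I in 6 ≤ 7 steps

Working:
  start: SI(IK)(KI)(K(II)S)
  [1] I(KI)(IK(KI))(K(II)S)
  [2] KI(IK(KI))(K(II)S)
  [3] I(K(II)S)
  [4] K(II)S
  [5] II
  [6] I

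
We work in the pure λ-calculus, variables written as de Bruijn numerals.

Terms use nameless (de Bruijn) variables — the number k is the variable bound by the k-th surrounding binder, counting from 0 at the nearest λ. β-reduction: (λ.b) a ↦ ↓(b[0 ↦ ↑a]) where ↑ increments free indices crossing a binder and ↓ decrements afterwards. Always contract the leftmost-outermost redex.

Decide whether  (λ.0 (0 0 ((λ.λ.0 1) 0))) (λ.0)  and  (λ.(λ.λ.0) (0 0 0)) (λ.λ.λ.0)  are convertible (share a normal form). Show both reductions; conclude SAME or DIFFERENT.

Term A:
  start: (λ.0 (0 0 ((λ.λ.0 1) 0))) (λ.0)
  →1  (λ.0) ((λ.0) (λ.0) ((λ.λ.0 1) (λ.0)))
  →2  (λ.0) (λ.0) ((λ.λ.0 1) (λ.0))
  →3  (λ.0) ((λ.λ.0 1) (λ.0))
  →4  (λ.λ.0 1) (λ.0)
  →5  λ.0 (λ.0)

Term B:
  start: (λ.(λ.λ.0) (0 0 0)) (λ.λ.λ.0)
  →1  (λ.λ.0) ((λ.λ.λ.0) (λ.λ.λ.0) (λ.λ.λ.0))
  →2  λ.0

Answer: DIFFERENT — A ⇓ λ.0 (λ.0), B ⇓ λ.0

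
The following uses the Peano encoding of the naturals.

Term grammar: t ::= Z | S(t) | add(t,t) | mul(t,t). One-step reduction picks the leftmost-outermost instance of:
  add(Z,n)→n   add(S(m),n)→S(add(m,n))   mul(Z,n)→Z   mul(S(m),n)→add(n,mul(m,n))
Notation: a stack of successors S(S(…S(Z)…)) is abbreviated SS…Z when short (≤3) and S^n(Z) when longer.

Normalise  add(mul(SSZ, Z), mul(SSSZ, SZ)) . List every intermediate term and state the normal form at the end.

Answer: normal form = SSSZ  (in 16 steps)

Working:
  start: add(mul(SSZ, Z), mul(SSSZ, SZ))
  step 1: add(add(Z, mul(SZ, Z)), mul(SSSZ, SZ))
  step 2: add(mul(SZ, Z), mul(SSSZ, SZ))
  step 3: add(add(Z, mul(Z, Z)), mul(SSSZ, SZ))
  step 4: add(mul(Z, Z), mul(SSSZ, SZ))
  step 5: add(Z, mul(SSSZ, SZ))
  step 6: mul(SSSZ, SZ)
  step 7: add(SZ, mul(SSZ, SZ))
  step 8: S(add(Z, mul(SSZ, SZ)))
  step 9: S(mul(SSZ, SZ))
  step 10: S(add(SZ, mul(SZ, SZ)))
  step 11: S(S(add(Z, mul(SZ, SZ))))
  step 12: S(S(mul(SZ, SZ)))
  step 13: S(S(add(SZ, mul(Z, SZ))))
  step 14: S(S(S(add(Z, mul(Z, SZ)))))
  step 15: S(S(S(mul(Z, SZ))))
  step 16: SSSZ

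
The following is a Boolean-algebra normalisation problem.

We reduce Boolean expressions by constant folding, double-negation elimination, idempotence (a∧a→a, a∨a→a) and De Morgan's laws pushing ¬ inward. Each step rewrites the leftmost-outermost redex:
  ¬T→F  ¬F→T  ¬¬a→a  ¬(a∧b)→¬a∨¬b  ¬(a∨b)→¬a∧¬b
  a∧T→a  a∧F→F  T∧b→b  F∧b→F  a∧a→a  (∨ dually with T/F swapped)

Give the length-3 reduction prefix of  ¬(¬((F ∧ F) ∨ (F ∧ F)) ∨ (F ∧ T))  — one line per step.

Answer: after 3 steps: (F ∧ F) ∧ ¬(F ∧ T)

Reduction:
  start: ¬(¬((F ∧ F) ∨ (F ∧ F)) ∨ (F ∧ T))
  [1] ¬¬((F ∧ F) ∨ (F ∧ F)) ∧ ¬(F ∧ T)
  [2] ((F ∧ F) ∨ (F ∧ F)) ∧ ¬(F ∧ T)
  [3] (F ∧ F) ∧ ¬(F ∧ T)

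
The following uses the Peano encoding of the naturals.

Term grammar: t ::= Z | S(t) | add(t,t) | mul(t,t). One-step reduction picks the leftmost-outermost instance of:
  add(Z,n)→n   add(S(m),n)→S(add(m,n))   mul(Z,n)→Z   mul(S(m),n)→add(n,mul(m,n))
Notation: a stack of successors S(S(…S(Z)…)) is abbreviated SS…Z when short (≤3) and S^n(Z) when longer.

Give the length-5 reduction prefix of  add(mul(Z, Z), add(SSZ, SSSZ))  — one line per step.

Answer: after 5 steps: S^5(Z)

Working:
  start: add(mul(Z, Z), add(SSZ, SSSZ))
  →1  add(Z, add(SSZ, SSSZ))
  →2  add(SSZ, SSSZ)
  →3  S(add(SZ, SSSZ))
  →4  S(S(add(Z, SSSZ)))
  →5  S^5(Z)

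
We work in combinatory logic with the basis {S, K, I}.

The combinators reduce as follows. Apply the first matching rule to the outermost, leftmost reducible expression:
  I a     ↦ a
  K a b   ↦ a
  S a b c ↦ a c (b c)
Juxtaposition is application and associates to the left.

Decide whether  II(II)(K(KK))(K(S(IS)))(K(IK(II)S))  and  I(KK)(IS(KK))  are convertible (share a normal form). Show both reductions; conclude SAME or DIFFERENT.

Term A:
  start: II(II)(K(KK))(K(S(IS)))(K(IK(II)S))
  step 1: I(II)(K(KK))(K(S(IS)))(K(IK(II)S))
  step 2: II(K(KK))(K(S(IS)))(K(IK(II)S))
  step 3: I(K(KK))(K(S(IS)))(K(IK(II)S))
  step 4: K(KK)(K(S(IS)))(K(IK(II)S))
  step 5: KK(K(IK(II)S))
  step 6: K

Term B:
  start: I(KK)(IS(KK))
  step 1: KK(IS(KK))
  step 2: K

Answer: SAME — A ⇓ K, B ⇓ K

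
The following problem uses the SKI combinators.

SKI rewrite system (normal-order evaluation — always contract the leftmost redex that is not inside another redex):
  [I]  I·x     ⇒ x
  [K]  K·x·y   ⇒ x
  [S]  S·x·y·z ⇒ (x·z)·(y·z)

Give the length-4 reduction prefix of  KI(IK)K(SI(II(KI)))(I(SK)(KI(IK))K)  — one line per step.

  start: KI(IK)K(SI(II(KI)))(I(SK)(KI(IK))K)
  →1  IK(SI(II(KI)))(I(SK)(KI(IK))K)
  →2  K(SI(II(KI)))(I(SK)(KI(IK))K)
  →3  SI(II(KI))
  →4  SI(I(KI))

Answer: after 4 steps: SI(I(KI))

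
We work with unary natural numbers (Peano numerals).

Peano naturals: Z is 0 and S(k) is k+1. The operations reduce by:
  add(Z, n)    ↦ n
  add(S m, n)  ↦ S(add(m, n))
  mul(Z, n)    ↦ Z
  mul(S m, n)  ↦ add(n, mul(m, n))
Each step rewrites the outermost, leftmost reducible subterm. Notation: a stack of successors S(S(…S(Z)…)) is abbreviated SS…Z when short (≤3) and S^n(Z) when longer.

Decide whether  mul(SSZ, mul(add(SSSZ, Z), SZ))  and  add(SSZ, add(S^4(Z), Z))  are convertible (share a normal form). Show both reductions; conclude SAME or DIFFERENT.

Answer: SAME — A ⇓ S^6(Z), B ⇓ S^6(Z)

Reduction:
Term A:
  start: mul(SSZ, mul(add(SSSZ, Z), SZ))
  →1  add(mul(add(SSSZ, Z), SZ), mul(SZ, mul(add(SSSZ, Z), SZ)))
  →2  add(mul(S(add(SSZ, Z)), SZ), mul(SZ, mul(add(SSSZ, Z), SZ)))
  →3  add(add(SZ, mul(add(SSZ, Z), SZ)), mul(SZ, mul(add(SSSZ, Z), SZ)))
  →4  add(S(add(Z, mul(add(SSZ, Z), SZ))), mul(SZ, mul(add(SSSZ, Z), SZ)))
  →5  S(add(add(Z, mul(add(SSZ, Z), SZ)), mul(SZ, mul(add(SSSZ, Z), SZ))))
  →6  S(add(mul(add(SSZ, Z), SZ), mul(SZ, mul(add(SSSZ, Z), SZ))))
  →7  S(add(mul(S(add(SZ, Z)), SZ), mul(SZ, mul(add(SSSZ, Z), SZ))))
  →8  S(add(add(SZ, mul(add(SZ, Z), SZ)), mul(SZ, mul(add(SSSZ, Z), SZ))))
  →9  S(add(S(add(Z, mul(add(SZ, Z), SZ))), mul(SZ, mul(add(SSSZ, Z), SZ))))
  →10  S(S(add(add(Z, mul(add(SZ, Z), SZ)), mul(SZ, mul(add(SSSZ, Z), SZ)))))
  →11  S(S(add(mul(add(SZ, Z), SZ), mul(SZ, mul(add(SSSZ, Z), SZ)))))
  →12  S(S(add(mul(S(add(Z, Z)), SZ), mul(SZ, mul(add(SSSZ, Z), SZ)))))
  →13  S(S(add(add(SZ, mul(add(Z, Z), SZ)), mul(SZ, mul(add(SSSZ, Z), SZ)))))
  →14  S(S(add(S(add(Z, mul(add(Z, Z), SZ))), mul(SZ, mul(add(SSSZ, Z), SZ)))))
  →15  S(S(S(add(add(Z, mul(add(Z, Z), SZ)), mul(SZ, mul(add(SSSZ, Z), SZ))))))
  →16  S(S(S(add(mul(add(Z, Z), SZ), mul(SZ, mul(add(SSSZ, Z), SZ))))))
  →17  S(S(S(add(mul(Z, SZ), mul(SZ, mul(add(SSSZ, Z), SZ))))))
  →18  S(S(S(add(Z, mul(SZ, mul(add(SSSZ, Z), SZ))))))
  →19  S(S(S(mul(SZ, mul(add(SSSZ, Z), SZ)))))
  →20  S(S(S(add(mul(add(SSSZ, Z), SZ), mul(Z, mul(add(SSSZ, Z), SZ))))))
  →21  S(S(S(add(mul(S(add(SSZ, Z)), SZ), mul(Z, mul(add(SSSZ, Z), SZ))))))
  →22  S(S(S(add(add(SZ, mul(add(SSZ, Z), SZ)), mul(Z, mul(add(SSSZ, Z), SZ))))))
  →23  S(S(S(add(S(add(Z, mul(add(SSZ, Z), SZ))), mul(Z, mul(add(SSSZ, Z), SZ))))))
  →24  S(S(S(S(add(add(Z, mul(add(SSZ, Z), SZ)), mul(Z, mul(add(SSSZ, Z), SZ)))))))
  →25  S(S(S(S(add(mul(add(SSZ, Z), SZ), mul(Z, mul(add(SSSZ, Z), SZ)))))))
  →26  S(S(S(S(add(mul(S(add(SZ, Z)), SZ), mul(Z, mul(add(SSSZ, Z), SZ)))))))
  →27  S(S(S(S(add(add(SZ, mul(add(SZ, Z), SZ)), mul(Z, mul(add(SSSZ, Z), SZ)))))))
  →28  S(S(S(S(add(S(add(Z, mul(add(SZ, Z), SZ))), mul(Z, mul(add(SSSZ, Z), SZ)))))))
  →29  S(S(S(S(S(add(add(Z, mul(add(SZ, Z), SZ)), mul(Z, mul(add(SSSZ, Z), SZ))))))))
  →30  S(S(S(S(S(add(mul(add(SZ, Z), SZ), mul(Z, mul(add(SSSZ, Z), SZ))))))))
  →31  S(S(S(S(S(add(mul(S(add(Z, Z)), SZ), mul(Z, mul(add(SSSZ, Z), SZ))))))))
  →32  S(S(S(S(S(add(add(SZ, mul(add(Z, Z), SZ)), mul(Z, mul(add(SSSZ, Z), SZ))))))))
  →33  S(S(S(S(S(add(S(add(Z, mul(add(Z, Z), SZ))), mul(Z, mul(add(SSSZ, Z), SZ))))))))
  →34  S(S(S(S(S(S(add(add(Z, mul(add(Z, Z), SZ)), mul(Z, mul(add(SSSZ, Z), SZ)))))))))
  →35  S(S(S(S(S(S(add(mul(add(Z, Z), SZ), mul(Z, mul(add(SSSZ, Z), SZ)))))))))
  →36  S(S(S(S(S(S(add(mul(Z, SZ), mul(Z, mul(add(SSSZ, Z), SZ)))))))))
  →37  S(S(S(S(S(S(add(Z, mul(Z, mul(add(SSSZ, Z), SZ)))))))))
  →38  S(S(S(S(S(S(mul(Z, mul(add(SSSZ, Z), SZ))))))))
  →39  S^6(Z)

Term B:
  start: add(SSZ, add(S^4(Z), Z))
  →1  S(add(SZ, add(S^4(Z), Z)))
  →2  S(S(add(Z, add(S^4(Z), Z))))
  →3  S(S(add(S^4(Z), Z)))
  →4  S(S(S(add(SSSZ, Z))))
  →5  S(S(S(S(add(SSZ, Z)))))
  →6  S(S(S(S(S(add(SZ, Z))))))
  →7  S(S(S(S(S(S(add(Z, Z)))))))
  →8  S^6(Z)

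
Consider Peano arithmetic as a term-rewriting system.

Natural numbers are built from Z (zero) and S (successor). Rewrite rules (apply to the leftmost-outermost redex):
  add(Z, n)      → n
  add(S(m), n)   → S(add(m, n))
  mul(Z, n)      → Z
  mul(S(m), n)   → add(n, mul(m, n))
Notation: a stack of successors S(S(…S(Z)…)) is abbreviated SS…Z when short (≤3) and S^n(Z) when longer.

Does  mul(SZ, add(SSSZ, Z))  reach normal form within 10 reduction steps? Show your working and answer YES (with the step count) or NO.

  start: mul(SZ, add(SSSZ, Z))
  →1  add(add(SSSZ, Z), mul(Z, add(SSSZ, Z)))
  →2  add(S(add(SSZ, Z)), mul(Z, add(SSSZ, Z)))
  →3  S(add(add(SSZ, Z), mul(Z, add(SSSZ, Z))))
  →4  S(add(S(add(SZ, Z)), mul(Z, add(SSSZ, Z))))
  →5  S(S(add(add(SZ, Z), mul(Z, add(SSSZ, Z)))))
  →6  S(S(add(S(add(Z, Z)), mul(Z, add(SSSZ, Z)))))
  →7  S(S(S(add(add(Z, Z), mul(Z, add(SSSZ, Z))))))
  →8  S(S(S(add(Z, mul(Z, add(SSSZ, Z))))))
  →9  S(S(S(mul(Z, add(SSSZ, Z)))))
  →10  SSSZ

Answer: YES — reaches normal form SSSZ in 10 ≤ 10 steps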